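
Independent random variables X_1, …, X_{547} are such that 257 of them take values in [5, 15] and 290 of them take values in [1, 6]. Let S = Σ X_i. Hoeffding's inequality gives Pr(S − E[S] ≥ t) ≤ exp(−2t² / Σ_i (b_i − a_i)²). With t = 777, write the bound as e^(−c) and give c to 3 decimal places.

36.645

Σ(b_i − a_i)² = 257·10² + 290·5² = 32950.
c = 2t² / 32950 = 2·777² / 32950 = 36.6452.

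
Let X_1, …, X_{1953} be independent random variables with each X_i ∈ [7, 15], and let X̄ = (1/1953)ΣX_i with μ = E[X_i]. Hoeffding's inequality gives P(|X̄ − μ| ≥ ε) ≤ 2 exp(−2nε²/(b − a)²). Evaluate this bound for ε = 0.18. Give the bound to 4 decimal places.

Exponent: 2nε²/(b − a)² = 2·1953·0.18² / 8² = 1.97741.
Bound = 2·exp(−1.97741) = 0.27685.

0.2769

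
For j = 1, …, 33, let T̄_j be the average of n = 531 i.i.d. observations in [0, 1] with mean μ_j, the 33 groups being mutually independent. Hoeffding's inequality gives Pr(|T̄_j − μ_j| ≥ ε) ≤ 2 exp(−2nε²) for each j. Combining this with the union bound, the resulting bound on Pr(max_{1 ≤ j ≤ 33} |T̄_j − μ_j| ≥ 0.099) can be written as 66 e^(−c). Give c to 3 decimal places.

10.409

Union bound over the 33 events: Pr(max_{1 ≤ j ≤ 33} |T̄_j − μ_j| ≥ 0.099) ≤ 33·2·exp(−2nε²) = 66 exp(−2·531·0.099²).
So c = 2·531·0.099² = 10.4087.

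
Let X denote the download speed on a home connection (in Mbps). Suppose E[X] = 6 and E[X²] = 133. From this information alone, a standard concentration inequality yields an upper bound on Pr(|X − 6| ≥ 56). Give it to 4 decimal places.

0.0309

The first two moments determine the variance, so Chebyshev's inequality is the sharpest standard bound available.
Var(X) = E[X²] − (E[X])² = 133 − 36 = 97.
Chebyshev's inequality: Pr(|X − μ| ≥ t) ≤ Var(X)/t² = 97/3136 = 0.0309.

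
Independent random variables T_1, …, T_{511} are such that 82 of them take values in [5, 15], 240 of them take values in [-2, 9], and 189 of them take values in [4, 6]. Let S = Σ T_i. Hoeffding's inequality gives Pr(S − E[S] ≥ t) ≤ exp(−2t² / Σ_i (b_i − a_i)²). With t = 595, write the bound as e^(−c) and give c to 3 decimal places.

Σ(b_i − a_i)² = 82·10² + 240·11² + 189·2² = 37996.
c = 2t² / 37996 = 2·595² / 37996 = 18.6349.

18.635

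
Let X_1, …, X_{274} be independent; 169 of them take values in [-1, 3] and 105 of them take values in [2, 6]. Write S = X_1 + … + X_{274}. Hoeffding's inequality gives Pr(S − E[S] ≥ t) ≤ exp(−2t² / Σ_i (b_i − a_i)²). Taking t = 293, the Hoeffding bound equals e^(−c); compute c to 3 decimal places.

39.165

Σ(b_i − a_i)² = 169·4² + 105·4² = 4384.
c = 2t² / 4384 = 2·293² / 4384 = 39.1647.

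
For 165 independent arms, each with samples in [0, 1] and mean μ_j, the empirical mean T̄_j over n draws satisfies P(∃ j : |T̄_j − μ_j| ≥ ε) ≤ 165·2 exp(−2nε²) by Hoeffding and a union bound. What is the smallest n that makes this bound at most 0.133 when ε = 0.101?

384

Need 2·165·exp(−2nε²) ≤ 0.133, i.e. exp(−2nε²) ≤ 0.133/330.
So 2nε² ≥ ln(330/0.133) = 7.816499.
Hence n ≥ 7.816499/(2·0.101²) = 383.124.
The smallest integer n is 384.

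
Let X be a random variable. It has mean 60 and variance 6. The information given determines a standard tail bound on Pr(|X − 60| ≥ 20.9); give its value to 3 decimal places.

0.014

Mean and variance are known, so Chebyshev's inequality applies.
Chebyshev: Pr(|X − μ| ≥ t) ≤ Var(X)/t².
Bound = 6 / 436.81 = 0.0137.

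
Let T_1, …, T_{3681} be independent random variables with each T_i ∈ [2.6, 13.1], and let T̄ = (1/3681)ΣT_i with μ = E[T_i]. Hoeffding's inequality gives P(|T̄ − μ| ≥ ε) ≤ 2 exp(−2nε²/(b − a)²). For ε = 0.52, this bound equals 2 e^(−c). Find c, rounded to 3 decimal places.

18.056

c = 2nε²/(b − a)² = 2·3681·0.52² / 10.5² = 18.0561.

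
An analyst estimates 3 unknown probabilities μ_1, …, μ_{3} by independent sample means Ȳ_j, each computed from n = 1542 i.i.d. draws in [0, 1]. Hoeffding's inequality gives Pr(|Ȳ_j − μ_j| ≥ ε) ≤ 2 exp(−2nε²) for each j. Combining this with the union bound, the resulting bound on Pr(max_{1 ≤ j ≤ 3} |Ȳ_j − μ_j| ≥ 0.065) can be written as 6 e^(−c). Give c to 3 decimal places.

13.030

Union bound over the 3 events: Pr(max_{1 ≤ j ≤ 3} |Ȳ_j − μ_j| ≥ 0.065) ≤ 3·2·exp(−2nε²) = 6 exp(−2·1542·0.065²).
So c = 2·1542·0.065² = 13.0299.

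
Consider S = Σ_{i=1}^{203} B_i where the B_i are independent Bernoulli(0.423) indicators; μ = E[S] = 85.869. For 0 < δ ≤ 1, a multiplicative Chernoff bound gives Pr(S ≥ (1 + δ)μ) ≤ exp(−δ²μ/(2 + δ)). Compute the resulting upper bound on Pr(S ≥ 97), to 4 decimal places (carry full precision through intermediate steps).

0.5079

Write 97 = (1 + δ)μ, so δ = 97/85.869 − 1 = 0.1296277…
Then the exponent is δ²μ/(2 + δ) = (97 − μ)² / (μ·(2 + δ)) = 0.677530.
Bound = exp(−0.677530) = 0.50787.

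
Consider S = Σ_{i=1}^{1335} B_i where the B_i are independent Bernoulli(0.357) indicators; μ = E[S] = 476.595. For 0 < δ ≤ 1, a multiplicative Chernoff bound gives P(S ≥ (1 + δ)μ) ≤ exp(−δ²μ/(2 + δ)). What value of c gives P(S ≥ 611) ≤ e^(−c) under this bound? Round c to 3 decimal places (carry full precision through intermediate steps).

16.610

Write 611 = (1 + δ)μ, so δ = 611/476.595 − 1 = 0.2820109…
Then the exponent is δ²μ/(2 + δ) = (611 − μ)² / (μ·(2 + δ)) = 16.609771.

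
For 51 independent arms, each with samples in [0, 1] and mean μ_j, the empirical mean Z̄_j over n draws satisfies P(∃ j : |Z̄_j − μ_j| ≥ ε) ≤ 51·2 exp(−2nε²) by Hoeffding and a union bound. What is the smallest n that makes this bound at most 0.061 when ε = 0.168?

132

Need 2·51·exp(−2nε²) ≤ 0.061, i.e. exp(−2nε²) ≤ 0.061/102.
So 2nε² ≥ ln(102/0.061) = 7.421854.
Hence n ≥ 7.421854/(2·0.168²) = 131.481.
The smallest integer n is 132.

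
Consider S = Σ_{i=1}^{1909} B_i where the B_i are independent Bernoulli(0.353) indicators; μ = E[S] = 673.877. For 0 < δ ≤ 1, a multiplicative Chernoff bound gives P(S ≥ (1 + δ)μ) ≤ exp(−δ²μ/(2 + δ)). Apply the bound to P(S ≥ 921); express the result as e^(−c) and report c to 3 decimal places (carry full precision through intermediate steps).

38.291

Write 921 = (1 + δ)μ, so δ = 921/673.877 − 1 = 0.3667183…
Then the exponent is δ²μ/(2 + δ) = (921 − μ)² / (μ·(2 + δ)) = 38.291214.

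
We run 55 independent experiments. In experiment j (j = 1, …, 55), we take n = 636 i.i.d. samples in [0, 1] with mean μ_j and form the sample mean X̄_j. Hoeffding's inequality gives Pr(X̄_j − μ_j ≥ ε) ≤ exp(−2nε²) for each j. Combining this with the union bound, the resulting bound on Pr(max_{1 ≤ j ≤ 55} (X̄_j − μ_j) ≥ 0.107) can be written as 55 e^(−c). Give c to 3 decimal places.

Union bound over the 55 events: Pr(max_{1 ≤ j ≤ 55} (X̄_j − μ_j) ≥ 0.107) ≤ 55·exp(−2nε²) = 55 exp(−2·636·0.107²).
So c = 2·636·0.107² = 14.5631.

14.563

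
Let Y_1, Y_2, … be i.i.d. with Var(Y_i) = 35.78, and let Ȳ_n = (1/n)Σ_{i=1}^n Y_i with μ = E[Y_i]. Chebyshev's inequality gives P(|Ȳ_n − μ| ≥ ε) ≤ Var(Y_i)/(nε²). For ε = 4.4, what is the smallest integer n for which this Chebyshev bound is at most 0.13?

Require 35.78/(n·4.4²) ≤ 0.13, i.e. n ≥ 35.78/(0.13·4.4²) = 14.216.
The smallest integer n is 15.

15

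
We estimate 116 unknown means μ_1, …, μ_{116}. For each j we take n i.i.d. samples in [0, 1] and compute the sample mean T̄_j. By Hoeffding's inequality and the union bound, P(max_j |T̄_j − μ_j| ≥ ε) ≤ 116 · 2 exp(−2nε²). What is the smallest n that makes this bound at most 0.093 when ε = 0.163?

148

Need 2·116·exp(−2nε²) ≤ 0.093, i.e. exp(−2nε²) ≤ 0.093/232.
So 2nε² ≥ ln(232/0.093) = 7.821893.
Hence n ≥ 7.821893/(2·0.163²) = 147.200.
The smallest integer n is 148.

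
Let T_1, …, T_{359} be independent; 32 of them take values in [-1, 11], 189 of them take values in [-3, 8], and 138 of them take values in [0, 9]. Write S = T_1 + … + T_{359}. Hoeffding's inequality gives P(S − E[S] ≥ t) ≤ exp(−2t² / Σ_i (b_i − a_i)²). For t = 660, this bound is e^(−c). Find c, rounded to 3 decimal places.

Σ(b_i − a_i)² = 32·12² + 189·11² + 138·9² = 38655.
c = 2t² / 38655 = 2·660² / 38655 = 22.5378.

22.538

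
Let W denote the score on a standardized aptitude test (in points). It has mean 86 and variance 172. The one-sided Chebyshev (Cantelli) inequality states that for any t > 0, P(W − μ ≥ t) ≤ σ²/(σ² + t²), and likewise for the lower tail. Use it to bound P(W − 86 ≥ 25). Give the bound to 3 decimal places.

0.216

Here σ² = 172 and t = 25, so σ² + t² = 797.
Cantelli's bound: 172/797 = 0.2158.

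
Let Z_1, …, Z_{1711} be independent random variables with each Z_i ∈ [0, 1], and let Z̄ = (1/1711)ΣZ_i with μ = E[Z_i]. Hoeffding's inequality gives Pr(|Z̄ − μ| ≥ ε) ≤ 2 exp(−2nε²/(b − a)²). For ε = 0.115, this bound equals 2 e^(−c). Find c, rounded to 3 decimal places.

45.256

c = 2nε²/(b − a)² = 2·1711·0.115² / 1² = 45.2559.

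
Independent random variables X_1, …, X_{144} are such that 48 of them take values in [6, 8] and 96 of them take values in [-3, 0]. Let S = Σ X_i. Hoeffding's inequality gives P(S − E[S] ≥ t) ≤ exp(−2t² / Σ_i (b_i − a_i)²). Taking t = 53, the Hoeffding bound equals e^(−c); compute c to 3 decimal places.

Σ(b_i − a_i)² = 48·2² + 96·3² = 1056.
c = 2t² / 1056 = 2·53² / 1056 = 5.3201.

5.320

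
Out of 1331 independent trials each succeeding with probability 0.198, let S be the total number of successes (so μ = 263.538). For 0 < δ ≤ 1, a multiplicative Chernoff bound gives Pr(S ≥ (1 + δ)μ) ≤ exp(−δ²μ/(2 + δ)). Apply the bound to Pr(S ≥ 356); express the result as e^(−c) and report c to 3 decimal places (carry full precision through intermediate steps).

13.799

Write 356 = (1 + δ)μ, so δ = 356/263.538 − 1 = 0.3508488…
Then the exponent is δ²μ/(2 + δ) = (356 − μ)² / (μ·(2 + δ)) = 13.799350.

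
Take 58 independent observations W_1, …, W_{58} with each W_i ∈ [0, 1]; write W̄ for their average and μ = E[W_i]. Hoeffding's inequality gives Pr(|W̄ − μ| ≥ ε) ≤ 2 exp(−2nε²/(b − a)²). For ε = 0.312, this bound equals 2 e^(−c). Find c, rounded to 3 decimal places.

c = 2nε²/(b − a)² = 2·58·0.312² / 1² = 11.2919.

11.292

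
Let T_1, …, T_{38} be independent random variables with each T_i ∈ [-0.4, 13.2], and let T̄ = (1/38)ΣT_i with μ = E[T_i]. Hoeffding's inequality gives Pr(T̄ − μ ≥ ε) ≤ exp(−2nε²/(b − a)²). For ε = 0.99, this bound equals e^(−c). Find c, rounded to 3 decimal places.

0.403

c = 2nε²/(b − a)² = 2·38·0.99² / 13.6² = 0.4027.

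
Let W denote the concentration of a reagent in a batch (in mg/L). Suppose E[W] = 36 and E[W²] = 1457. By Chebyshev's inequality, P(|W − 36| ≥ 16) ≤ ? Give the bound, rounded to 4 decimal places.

Var(W) = E[W²] − (E[W])² = 1457 − 1296 = 161.
Chebyshev's inequality: P(|W − μ| ≥ t) ≤ Var(W)/t² = 161/256 = 0.6289.

0.6289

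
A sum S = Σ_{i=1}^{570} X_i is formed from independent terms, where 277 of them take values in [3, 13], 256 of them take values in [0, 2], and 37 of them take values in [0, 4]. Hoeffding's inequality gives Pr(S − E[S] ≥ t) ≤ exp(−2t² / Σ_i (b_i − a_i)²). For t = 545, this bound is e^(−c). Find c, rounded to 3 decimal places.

Σ(b_i − a_i)² = 277·10² + 256·2² + 37·4² = 29316.
c = 2t² / 29316 = 2·545² / 29316 = 20.2637.

20.264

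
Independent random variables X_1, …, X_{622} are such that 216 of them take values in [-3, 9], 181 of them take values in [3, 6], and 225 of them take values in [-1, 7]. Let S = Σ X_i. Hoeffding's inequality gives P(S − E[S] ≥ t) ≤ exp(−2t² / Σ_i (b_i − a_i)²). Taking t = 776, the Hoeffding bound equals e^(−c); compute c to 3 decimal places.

Σ(b_i − a_i)² = 216·12² + 181·3² + 225·8² = 47133.
c = 2t² / 47133 = 2·776² / 47133 = 25.5522.

25.552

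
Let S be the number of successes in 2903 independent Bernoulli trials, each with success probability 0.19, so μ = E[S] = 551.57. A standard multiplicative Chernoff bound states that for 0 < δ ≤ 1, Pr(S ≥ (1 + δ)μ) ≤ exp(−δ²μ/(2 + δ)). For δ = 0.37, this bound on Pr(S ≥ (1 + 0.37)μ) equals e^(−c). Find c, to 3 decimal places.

31.861

c = δ²μ/(2 + δ) = 0.37²·551.57/(2 + 0.37) = 31.8607.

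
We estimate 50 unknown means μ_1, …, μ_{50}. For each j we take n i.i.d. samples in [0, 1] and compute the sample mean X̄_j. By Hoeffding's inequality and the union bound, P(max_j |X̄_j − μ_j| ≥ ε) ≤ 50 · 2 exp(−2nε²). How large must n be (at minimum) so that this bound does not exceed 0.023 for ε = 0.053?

Need 2·50·exp(−2nε²) ≤ 0.023, i.e. exp(−2nε²) ≤ 0.023/100.
So 2nε² ≥ ln(100/0.023) = 8.377431.
Hence n ≥ 8.377431/(2·0.053²) = 1491.177.
The smallest integer n is 1492.

1492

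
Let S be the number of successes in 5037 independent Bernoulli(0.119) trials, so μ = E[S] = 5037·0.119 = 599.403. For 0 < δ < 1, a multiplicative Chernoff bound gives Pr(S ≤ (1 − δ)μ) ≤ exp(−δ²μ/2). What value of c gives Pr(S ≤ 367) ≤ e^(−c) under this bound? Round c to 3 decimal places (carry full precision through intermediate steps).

Write 367 = (1 − δ)μ, so δ = 1 − 367/599.403 = 0.3877241…
Then the exponent is δ²μ/2 = (μ − 367)²/(2μ) = 45.054124.

45.054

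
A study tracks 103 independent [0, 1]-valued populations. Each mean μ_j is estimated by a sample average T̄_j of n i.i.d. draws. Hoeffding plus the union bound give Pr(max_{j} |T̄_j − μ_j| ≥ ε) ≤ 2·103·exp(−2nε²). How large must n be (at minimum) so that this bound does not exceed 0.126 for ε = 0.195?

Need 2·103·exp(−2nε²) ≤ 0.126, i.e. exp(−2nε²) ≤ 0.126/206.
So 2nε² ≥ ln(206/0.126) = 7.399350.
Hence n ≥ 7.399350/(2·0.195²) = 97.296.
The smallest integer n is 98.

98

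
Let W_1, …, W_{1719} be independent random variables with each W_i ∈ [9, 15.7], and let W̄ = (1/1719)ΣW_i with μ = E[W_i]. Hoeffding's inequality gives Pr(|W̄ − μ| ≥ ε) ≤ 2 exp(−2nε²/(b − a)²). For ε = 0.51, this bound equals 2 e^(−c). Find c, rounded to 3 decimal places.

c = 2nε²/(b − a)² = 2·1719·0.51² / 6.7² = 19.9203.

19.920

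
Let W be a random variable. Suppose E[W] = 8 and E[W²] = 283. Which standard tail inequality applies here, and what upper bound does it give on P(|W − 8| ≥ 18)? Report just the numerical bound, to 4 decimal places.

0.6759

The first two moments determine the variance, so Chebyshev's inequality is the sharpest standard bound available.
Var(W) = E[W²] − (E[W])² = 283 − 64 = 219.
Chebyshev's inequality: P(|W − μ| ≥ t) ≤ Var(W)/t² = 219/324 = 0.6759.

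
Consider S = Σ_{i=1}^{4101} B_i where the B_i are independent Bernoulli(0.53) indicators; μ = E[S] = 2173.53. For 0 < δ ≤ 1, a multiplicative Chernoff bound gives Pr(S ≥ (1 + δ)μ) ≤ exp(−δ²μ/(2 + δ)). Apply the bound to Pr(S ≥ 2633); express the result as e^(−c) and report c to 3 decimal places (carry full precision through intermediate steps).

43.922

Write 2633 = (1 + δ)μ, so δ = 2633/2173.53 − 1 = 0.2113934…
Then the exponent is δ²μ/(2 + δ) = (2633 − μ)² / (μ·(2 + δ)) = 43.922056.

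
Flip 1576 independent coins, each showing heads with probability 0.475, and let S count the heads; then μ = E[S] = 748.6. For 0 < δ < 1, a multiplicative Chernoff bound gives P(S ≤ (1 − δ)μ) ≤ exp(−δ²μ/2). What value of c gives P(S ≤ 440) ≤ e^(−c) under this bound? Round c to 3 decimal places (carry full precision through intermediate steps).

63.608

Write 440 = (1 − δ)μ, so δ = 1 − 440/748.6 = 0.4122362…
Then the exponent is δ²μ/2 = (μ − 440)²/(2μ) = 63.608042.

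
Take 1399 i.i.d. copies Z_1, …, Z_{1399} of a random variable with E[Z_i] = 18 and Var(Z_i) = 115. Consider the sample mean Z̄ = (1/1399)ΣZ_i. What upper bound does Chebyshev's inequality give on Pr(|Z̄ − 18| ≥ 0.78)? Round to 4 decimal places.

0.1351

Var(Z̄) = Var(Z_i)/n = 115/1399 = 0.082202.
Chebyshev: Pr(|Z̄ − 18| ≥ 0.78) ≤ Var(Z̄)/(0.78)² = 115/(1399·0.78²) = 0.1351.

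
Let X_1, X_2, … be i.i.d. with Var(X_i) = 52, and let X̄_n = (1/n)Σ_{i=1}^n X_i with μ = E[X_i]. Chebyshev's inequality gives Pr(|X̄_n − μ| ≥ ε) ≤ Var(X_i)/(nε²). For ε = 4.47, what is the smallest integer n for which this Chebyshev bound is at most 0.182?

15

Require 52/(n·4.47²) ≤ 0.182, i.e. n ≥ 52/(0.182·4.47²) = 14.299.
The smallest integer n is 15.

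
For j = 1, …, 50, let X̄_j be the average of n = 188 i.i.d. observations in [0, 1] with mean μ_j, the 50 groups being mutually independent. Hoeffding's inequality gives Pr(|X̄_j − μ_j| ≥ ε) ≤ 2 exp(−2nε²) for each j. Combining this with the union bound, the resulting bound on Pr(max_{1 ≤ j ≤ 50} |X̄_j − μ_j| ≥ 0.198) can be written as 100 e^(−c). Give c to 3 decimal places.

Union bound over the 50 events: Pr(max_{1 ≤ j ≤ 50} |X̄_j − μ_j| ≥ 0.198) ≤ 50·2·exp(−2nε²) = 100 exp(−2·188·0.198²).
So c = 2·188·0.198² = 14.7407.

14.741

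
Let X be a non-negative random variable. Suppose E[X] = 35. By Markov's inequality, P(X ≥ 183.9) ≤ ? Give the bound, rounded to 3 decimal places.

Markov's inequality: for a non-negative random variable, P(X ≥ a) ≤ E[X]/a.
Here E[X] = 35 and a = 183.9, so the bound is 35/183.9 = 0.1903.

0.190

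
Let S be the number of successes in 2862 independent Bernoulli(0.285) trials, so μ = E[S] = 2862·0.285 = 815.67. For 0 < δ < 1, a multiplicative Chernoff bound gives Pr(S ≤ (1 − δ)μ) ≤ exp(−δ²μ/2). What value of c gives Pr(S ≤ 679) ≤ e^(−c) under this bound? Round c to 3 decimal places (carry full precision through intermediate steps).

11.450

Write 679 = (1 − δ)μ, so δ = 1 − 679/815.67 = 0.1675555…
Then the exponent is δ²μ/2 = (μ − 679)²/(2μ) = 11.449906.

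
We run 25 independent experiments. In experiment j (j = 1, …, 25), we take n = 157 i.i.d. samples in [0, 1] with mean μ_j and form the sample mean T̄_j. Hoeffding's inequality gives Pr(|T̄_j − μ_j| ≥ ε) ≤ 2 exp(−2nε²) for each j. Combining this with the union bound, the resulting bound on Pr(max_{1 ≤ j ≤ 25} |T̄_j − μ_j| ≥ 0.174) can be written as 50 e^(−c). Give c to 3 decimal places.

9.507

Union bound over the 25 events: Pr(max_{1 ≤ j ≤ 25} |T̄_j − μ_j| ≥ 0.174) ≤ 25·2·exp(−2nε²) = 50 exp(−2·157·0.174²).
So c = 2·157·0.174² = 9.5067.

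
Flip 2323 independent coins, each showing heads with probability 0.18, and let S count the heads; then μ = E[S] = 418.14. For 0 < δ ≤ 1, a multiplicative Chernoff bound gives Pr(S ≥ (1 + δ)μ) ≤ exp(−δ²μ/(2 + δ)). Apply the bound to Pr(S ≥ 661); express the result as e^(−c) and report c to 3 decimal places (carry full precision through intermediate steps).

54.656

Write 661 = (1 + δ)μ, so δ = 661/418.14 − 1 = 0.5808103…
Then the exponent is δ²μ/(2 + δ) = (661 − μ)² / (μ·(2 + δ)) = 54.655540.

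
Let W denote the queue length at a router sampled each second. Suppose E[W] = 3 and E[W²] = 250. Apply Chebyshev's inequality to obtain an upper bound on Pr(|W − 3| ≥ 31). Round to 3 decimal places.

Var(W) = E[W²] − (E[W])² = 250 − 9 = 241.
Chebyshev's inequality: Pr(|W − μ| ≥ t) ≤ Var(W)/t² = 241/961 = 0.2508.

0.251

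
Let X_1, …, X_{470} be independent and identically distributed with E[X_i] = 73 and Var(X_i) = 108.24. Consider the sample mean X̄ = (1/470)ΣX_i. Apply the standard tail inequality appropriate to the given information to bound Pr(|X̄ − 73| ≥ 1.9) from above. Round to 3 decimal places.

With mean and variance of each term known, Chebyshev's inequality bounds the deviation of the sum (or sample mean).
Var(X̄) = Var(X_i)/n = 108.24/470 = 0.2303.
Chebyshev: Pr(|X̄ − 73| ≥ 1.9) ≤ Var(X̄)/(1.9)² = 108.24/(470·1.9²) = 0.0638.

0.064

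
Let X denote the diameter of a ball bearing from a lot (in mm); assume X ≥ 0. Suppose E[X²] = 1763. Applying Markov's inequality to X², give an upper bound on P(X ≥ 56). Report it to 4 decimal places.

Since X ≥ 0, the event {X ≥ 56} is the same as {X² ≥ 3136}.
Markov's inequality applied to X² gives P(X² ≥ 3136) ≤ E[X²]/3136 = 1763/3136 = 0.5622.

0.5622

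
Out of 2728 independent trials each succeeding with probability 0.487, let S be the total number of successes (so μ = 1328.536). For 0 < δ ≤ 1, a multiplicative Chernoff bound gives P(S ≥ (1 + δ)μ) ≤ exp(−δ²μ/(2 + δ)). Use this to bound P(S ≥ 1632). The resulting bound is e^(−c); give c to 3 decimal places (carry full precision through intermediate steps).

31.106

Write 1632 = (1 + δ)μ, so δ = 1632/1328.536 − 1 = 0.2284199…
Then the exponent is δ²μ/(2 + δ) = (1632 − μ)² / (μ·(2 + δ)) = 31.105989.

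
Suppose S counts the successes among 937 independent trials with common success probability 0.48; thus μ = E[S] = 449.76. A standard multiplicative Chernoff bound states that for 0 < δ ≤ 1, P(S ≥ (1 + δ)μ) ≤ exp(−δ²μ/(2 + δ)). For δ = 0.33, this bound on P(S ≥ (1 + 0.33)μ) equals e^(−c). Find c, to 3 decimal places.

c = δ²μ/(2 + δ) = 0.33²·449.76/(2 + 0.33) = 21.0210.

21.021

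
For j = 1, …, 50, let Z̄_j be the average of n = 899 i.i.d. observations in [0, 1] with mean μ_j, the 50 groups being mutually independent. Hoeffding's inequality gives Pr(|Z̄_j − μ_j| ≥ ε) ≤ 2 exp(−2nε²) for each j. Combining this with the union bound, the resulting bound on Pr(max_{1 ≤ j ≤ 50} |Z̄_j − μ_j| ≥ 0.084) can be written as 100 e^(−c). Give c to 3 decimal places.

12.687

Union bound over the 50 events: Pr(max_{1 ≤ j ≤ 50} |Z̄_j − μ_j| ≥ 0.084) ≤ 50·2·exp(−2nε²) = 100 exp(−2·899·0.084²).
So c = 2·899·0.084² = 12.6867.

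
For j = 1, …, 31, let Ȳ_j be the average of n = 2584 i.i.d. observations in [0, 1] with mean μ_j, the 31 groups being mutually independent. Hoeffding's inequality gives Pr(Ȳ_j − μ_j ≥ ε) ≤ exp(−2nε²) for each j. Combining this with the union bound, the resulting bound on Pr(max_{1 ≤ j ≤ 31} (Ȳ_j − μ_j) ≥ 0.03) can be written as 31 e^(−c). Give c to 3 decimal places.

4.651

Union bound over the 31 events: Pr(max_{1 ≤ j ≤ 31} (Ȳ_j − μ_j) ≥ 0.03) ≤ 31·exp(−2nε²) = 31 exp(−2·2584·0.03²).
So c = 2·2584·0.03² = 4.6512.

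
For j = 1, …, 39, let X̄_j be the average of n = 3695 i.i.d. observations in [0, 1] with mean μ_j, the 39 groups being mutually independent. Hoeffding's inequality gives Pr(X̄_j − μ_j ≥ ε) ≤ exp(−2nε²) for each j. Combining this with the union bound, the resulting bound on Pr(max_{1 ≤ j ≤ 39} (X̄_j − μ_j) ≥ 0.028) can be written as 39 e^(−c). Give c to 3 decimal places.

5.794

Union bound over the 39 events: Pr(max_{1 ≤ j ≤ 39} (X̄_j − μ_j) ≥ 0.028) ≤ 39·exp(−2nε²) = 39 exp(−2·3695·0.028²).
So c = 2·3695·0.028² = 5.7938.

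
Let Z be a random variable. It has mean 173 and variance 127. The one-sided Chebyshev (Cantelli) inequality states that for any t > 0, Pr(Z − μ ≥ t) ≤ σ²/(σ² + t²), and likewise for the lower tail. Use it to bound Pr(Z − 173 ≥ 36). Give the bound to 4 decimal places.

0.0892

Here σ² = 127 and t = 36, so σ² + t² = 1423.
Cantelli's bound: 127/1423 = 0.0892.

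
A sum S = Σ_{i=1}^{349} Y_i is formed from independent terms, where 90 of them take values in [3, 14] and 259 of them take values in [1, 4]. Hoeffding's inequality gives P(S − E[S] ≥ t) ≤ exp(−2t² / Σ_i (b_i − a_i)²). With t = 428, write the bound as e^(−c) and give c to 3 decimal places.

Σ(b_i − a_i)² = 90·11² + 259·3² = 13221.
c = 2t² / 13221 = 2·428² / 13221 = 27.7111.

27.711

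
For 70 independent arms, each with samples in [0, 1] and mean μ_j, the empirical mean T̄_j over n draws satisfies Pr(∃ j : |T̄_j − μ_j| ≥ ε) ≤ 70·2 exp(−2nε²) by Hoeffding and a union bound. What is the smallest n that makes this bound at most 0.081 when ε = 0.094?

Need 2·70·exp(−2nε²) ≤ 0.081, i.e. exp(−2nε²) ≤ 0.081/140.
So 2nε² ≥ ln(140/0.081) = 7.454949.
Hence n ≥ 7.454949/(2·0.094²) = 421.851.
The smallest integer n is 422.

422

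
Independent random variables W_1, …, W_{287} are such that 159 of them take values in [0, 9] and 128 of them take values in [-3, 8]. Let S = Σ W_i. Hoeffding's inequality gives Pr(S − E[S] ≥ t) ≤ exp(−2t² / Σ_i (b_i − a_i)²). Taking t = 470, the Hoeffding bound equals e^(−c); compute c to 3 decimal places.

Σ(b_i − a_i)² = 159·9² + 128·11² = 28367.
c = 2t² / 28367 = 2·470² / 28367 = 15.5744.

15.574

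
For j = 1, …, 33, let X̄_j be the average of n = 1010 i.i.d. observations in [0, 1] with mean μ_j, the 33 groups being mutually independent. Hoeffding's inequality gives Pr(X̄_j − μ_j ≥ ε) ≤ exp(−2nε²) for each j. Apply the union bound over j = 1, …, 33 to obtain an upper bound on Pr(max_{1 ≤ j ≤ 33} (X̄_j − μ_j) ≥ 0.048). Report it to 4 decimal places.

Per-experiment Hoeffding bound: exp(−2·1010·0.048²) = exp(−4.65408) = 0.0095227.
Union bound over 33 events: 33·0.0095227 = 0.31425.

0.3142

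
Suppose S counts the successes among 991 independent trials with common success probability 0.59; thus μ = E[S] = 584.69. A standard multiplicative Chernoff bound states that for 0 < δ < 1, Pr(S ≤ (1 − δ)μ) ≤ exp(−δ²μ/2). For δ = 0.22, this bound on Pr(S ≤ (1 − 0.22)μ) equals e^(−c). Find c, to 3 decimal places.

c = δ²μ/2 = 0.22²·584.69/2 = 14.1495.

14.149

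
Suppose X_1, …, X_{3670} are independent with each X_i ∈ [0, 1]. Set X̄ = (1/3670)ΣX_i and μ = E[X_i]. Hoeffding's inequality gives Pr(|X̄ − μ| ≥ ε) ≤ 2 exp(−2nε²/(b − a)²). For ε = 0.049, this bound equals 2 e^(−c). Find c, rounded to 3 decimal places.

17.623

c = 2nε²/(b − a)² = 2·3670·0.049² / 1² = 17.6233.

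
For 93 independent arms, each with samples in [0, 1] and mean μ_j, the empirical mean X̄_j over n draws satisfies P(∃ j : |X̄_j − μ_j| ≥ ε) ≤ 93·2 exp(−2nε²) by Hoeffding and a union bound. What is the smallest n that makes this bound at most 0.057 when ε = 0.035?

3303

Need 2·93·exp(−2nε²) ≤ 0.057, i.e. exp(−2nε²) ≤ 0.057/186.
So 2nε² ≥ ln(186/0.057) = 8.090451.
Hence n ≥ 8.090451/(2·0.035²) = 3302.225.
The smallest integer n is 3303.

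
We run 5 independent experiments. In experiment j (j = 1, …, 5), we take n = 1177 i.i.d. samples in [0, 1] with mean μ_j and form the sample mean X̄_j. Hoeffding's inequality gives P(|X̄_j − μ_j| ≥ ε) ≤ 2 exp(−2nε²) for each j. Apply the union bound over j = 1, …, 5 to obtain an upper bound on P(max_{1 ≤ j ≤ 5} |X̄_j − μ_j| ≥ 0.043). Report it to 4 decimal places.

0.1287

Per-experiment Hoeffding bound: 2·exp(−2·1177·0.043²) = 2·exp(−4.35255) = 0.025748.
Union bound over 5 events: 5·0.025748 = 0.12874.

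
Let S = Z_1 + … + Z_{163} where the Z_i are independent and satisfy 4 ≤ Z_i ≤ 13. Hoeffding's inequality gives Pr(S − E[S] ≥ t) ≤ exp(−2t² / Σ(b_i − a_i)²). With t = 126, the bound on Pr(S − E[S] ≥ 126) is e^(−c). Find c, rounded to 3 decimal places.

Σ(b_i − a_i)² = 163·(9)² = 13203.
c = 2t²/13203 = 2·126²/13203 = 2.4049.

2.405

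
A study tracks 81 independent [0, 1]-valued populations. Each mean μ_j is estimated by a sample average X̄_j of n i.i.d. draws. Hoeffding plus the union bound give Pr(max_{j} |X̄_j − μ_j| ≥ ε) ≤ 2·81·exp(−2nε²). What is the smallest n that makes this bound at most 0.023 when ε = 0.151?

195

Need 2·81·exp(−2nε²) ≤ 0.023, i.e. exp(−2nε²) ≤ 0.023/162.
So 2nε² ≥ ln(162/0.023) = 8.859857.
Hence n ≥ 8.859857/(2·0.151²) = 194.287.
The smallest integer n is 195.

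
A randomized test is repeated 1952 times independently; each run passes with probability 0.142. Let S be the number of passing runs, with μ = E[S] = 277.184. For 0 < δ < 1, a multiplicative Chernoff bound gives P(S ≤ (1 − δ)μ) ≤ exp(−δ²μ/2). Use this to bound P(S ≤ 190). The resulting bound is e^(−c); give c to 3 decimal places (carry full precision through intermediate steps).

Write 190 = (1 − δ)μ, so δ = 1 − 190/277.184 = 0.3145347…
Then the exponent is δ²μ/2 = (μ − 190)²/(2μ) = 13.711199.

13.711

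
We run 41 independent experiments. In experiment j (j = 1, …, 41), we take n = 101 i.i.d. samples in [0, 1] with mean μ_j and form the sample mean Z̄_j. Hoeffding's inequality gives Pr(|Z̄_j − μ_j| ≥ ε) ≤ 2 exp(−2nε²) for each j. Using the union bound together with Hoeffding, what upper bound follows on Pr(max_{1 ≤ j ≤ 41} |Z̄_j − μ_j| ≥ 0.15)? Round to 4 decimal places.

0.8709

Per-experiment Hoeffding bound: 2·exp(−2·101·0.15²) = 2·exp(−4.54500) = 0.02124.
Union bound over 41 events: 41·0.02124 = 0.87085.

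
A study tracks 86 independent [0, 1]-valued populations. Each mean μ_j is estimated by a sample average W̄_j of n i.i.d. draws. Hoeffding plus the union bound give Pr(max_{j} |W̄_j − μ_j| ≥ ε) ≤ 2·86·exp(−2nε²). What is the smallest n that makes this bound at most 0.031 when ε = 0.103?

407

Need 2·86·exp(−2nε²) ≤ 0.031, i.e. exp(−2nε²) ≤ 0.031/172.
So 2nε² ≥ ln(172/0.031) = 8.621263.
Hence n ≥ 8.621263/(2·0.103²) = 406.318.
The smallest integer n is 407.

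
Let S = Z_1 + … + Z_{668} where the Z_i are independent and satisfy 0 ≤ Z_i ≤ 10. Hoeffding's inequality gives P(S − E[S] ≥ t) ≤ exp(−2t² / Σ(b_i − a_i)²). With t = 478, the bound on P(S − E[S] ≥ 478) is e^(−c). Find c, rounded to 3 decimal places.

6.841

Σ(b_i − a_i)² = 668·(10)² = 66800.
c = 2t²/66800 = 2·478²/66800 = 6.8408.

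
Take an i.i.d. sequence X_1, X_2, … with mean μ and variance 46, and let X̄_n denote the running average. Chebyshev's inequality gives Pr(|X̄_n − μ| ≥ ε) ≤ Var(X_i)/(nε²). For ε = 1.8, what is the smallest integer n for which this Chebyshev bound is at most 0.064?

Require 46/(n·1.8²) ≤ 0.064, i.e. n ≥ 46/(0.064·1.8²) = 221.836.
The smallest integer n is 222.

222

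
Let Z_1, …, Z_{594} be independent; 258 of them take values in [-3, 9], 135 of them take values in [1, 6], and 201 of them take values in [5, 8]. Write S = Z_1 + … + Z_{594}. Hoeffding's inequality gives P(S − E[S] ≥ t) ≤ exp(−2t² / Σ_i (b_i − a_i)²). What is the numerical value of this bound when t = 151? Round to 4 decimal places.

Σ(b_i − a_i)² = 258·12² + 135·5² + 201·3² = 42336.
Exponent = 2·151² / 42336 = 1.07714.
Bound = exp(−1.07714) = 0.34057.

0.3406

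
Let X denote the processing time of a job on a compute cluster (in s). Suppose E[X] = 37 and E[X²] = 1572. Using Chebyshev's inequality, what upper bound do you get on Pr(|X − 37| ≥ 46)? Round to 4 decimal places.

0.0959

Var(X) = E[X²] − (E[X])² = 1572 − 1369 = 203.
Chebyshev's inequality: Pr(|X − μ| ≥ t) ≤ Var(X)/t² = 203/2116 = 0.0959.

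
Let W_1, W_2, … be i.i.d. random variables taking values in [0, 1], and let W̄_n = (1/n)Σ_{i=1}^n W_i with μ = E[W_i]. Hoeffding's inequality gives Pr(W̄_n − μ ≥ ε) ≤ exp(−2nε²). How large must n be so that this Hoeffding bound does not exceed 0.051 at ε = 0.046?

Require exp(−2nε²) ≤ 0.051, i.e. 2nε² ≥ ln(1/0.051) = 2.975930.
So n ≥ 2.975930 / (2·0.046²) = 703.197.
The smallest integer n is 704.

704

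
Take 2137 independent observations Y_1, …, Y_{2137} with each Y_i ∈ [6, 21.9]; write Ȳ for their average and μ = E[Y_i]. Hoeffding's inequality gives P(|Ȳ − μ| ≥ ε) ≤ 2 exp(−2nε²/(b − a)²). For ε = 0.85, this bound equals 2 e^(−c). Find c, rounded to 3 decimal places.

c = 2nε²/(b − a)² = 2·2137·0.85² / 15.9² = 12.2146.

12.215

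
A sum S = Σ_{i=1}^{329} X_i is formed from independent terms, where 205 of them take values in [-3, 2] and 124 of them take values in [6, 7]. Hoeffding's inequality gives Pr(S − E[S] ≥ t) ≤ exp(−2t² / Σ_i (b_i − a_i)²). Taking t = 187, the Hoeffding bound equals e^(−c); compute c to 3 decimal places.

13.324

Σ(b_i − a_i)² = 205·5² + 124·1² = 5249.
c = 2t² / 5249 = 2·187² / 5249 = 13.3241.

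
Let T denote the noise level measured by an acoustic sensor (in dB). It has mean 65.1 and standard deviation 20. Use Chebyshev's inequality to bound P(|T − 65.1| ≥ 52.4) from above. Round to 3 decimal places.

Chebyshev: P(|T − μ| ≥ t) ≤ Var(T)/t².
Var(T) = σ² = 20² = 400.
Bound = 400 / 2745.76 = 0.1457.

0.146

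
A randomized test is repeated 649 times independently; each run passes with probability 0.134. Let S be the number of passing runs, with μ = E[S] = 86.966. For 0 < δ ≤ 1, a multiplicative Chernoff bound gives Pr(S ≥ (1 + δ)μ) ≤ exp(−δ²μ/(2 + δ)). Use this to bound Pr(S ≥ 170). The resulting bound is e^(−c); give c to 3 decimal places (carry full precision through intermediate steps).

Write 170 = (1 + δ)μ, so δ = 170/86.966 − 1 = 0.9547869…
Then the exponent is δ²μ/(2 + δ) = (170 − μ)² / (μ·(2 + δ)) = 26.830963.

26.831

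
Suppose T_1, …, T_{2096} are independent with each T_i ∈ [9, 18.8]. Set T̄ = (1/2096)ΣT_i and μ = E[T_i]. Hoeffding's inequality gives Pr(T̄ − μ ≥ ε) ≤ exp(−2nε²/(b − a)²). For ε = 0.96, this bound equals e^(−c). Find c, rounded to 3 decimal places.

40.226

c = 2nε²/(b − a)² = 2·2096·0.96² / 9.8² = 40.2264.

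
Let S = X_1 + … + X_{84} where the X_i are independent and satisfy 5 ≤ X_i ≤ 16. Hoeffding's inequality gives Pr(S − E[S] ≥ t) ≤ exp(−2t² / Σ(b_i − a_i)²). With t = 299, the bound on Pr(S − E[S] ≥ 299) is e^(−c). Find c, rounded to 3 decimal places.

17.592

Σ(b_i − a_i)² = 84·(11)² = 10164.
c = 2t²/10164 = 2·299²/10164 = 17.5917.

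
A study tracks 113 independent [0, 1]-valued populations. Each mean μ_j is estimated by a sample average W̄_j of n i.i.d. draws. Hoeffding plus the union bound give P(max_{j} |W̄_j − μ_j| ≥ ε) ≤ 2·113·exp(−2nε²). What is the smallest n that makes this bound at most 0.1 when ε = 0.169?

136

Need 2·113·exp(−2nε²) ≤ 0.1, i.e. exp(−2nε²) ≤ 0.1/226.
So 2nε² ≥ ln(226/0.1) = 7.723120.
Hence n ≥ 7.723120/(2·0.169²) = 135.204.
The smallest integer n is 136.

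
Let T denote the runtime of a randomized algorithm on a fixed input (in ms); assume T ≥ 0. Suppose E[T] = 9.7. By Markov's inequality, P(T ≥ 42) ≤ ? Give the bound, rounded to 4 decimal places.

Markov's inequality: for a non-negative random variable, P(T ≥ a) ≤ E[T]/a.
Here E[T] = 9.7 and a = 42, so the bound is 9.7/42 = 0.2310.

0.2310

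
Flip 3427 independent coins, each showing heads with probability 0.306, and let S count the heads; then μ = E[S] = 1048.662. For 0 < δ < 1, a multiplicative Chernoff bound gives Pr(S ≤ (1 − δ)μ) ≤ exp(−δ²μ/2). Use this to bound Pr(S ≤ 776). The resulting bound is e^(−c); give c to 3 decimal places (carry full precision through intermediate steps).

35.447

Write 776 = (1 − δ)μ, so δ = 1 − 776/1048.662 = 0.2600094…
Then the exponent is δ²μ/2 = (μ − 776)²/(2μ) = 35.447344.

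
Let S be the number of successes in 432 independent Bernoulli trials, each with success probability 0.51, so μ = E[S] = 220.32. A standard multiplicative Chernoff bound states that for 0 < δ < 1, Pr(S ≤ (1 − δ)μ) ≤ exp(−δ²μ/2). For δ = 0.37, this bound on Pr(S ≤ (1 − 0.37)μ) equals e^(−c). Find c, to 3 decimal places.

c = δ²μ/2 = 0.37²·220.32/2 = 15.0809.

15.081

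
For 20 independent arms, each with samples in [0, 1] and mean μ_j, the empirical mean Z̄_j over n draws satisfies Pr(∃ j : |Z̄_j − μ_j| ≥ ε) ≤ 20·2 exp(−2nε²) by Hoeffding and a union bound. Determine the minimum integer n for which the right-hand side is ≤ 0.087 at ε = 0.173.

103

Need 2·20·exp(−2nε²) ≤ 0.087, i.e. exp(−2nε²) ≤ 0.087/40.
So 2nε² ≥ ln(40/0.087) = 6.130727.
Hence n ≥ 6.130727/(2·0.173²) = 102.421.
The smallest integer n is 103.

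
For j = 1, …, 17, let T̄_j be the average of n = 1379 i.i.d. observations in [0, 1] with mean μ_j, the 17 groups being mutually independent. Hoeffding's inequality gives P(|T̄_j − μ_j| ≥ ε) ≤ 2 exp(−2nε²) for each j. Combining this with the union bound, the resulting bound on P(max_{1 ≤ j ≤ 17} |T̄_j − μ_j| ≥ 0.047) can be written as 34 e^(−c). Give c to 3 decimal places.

6.092

Union bound over the 17 events: P(max_{1 ≤ j ≤ 17} |T̄_j − μ_j| ≥ 0.047) ≤ 17·2·exp(−2nε²) = 34 exp(−2·1379·0.047²).
So c = 2·1379·0.047² = 6.0924.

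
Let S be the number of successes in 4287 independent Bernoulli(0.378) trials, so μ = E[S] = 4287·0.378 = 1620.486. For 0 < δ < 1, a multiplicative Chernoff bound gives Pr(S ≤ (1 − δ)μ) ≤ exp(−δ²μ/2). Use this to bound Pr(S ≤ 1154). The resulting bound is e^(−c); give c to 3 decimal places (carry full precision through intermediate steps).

67.143

Write 1154 = (1 − δ)μ, so δ = 1 − 1154/1620.486 = 0.287868…
Then the exponent is δ²μ/2 = (μ − 1154)²/(2μ) = 67.143187.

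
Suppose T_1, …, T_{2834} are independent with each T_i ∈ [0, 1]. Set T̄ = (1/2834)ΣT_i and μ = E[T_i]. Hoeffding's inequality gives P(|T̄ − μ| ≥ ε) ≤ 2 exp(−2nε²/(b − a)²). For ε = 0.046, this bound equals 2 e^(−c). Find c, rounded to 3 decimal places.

c = 2nε²/(b − a)² = 2·2834·0.046² / 1² = 11.9935.

11.993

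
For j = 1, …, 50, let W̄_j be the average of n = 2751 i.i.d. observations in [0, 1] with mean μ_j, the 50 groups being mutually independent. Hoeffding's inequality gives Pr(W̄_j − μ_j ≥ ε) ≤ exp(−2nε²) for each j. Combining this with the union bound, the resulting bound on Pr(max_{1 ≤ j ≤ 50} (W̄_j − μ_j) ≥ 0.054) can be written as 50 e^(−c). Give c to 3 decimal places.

Union bound over the 50 events: Pr(max_{1 ≤ j ≤ 50} (W̄_j − μ_j) ≥ 0.054) ≤ 50·exp(−2nε²) = 50 exp(−2·2751·0.054²).
So c = 2·2751·0.054² = 16.0438.

16.044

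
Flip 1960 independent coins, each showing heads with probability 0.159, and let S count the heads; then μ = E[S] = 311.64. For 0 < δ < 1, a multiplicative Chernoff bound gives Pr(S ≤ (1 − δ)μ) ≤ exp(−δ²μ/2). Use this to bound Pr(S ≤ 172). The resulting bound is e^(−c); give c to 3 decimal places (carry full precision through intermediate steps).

Write 172 = (1 − δ)μ, so δ = 1 − 172/311.64 = 0.4480811…
Then the exponent is δ²μ/2 = (μ − 172)²/(2μ) = 31.285024.

31.285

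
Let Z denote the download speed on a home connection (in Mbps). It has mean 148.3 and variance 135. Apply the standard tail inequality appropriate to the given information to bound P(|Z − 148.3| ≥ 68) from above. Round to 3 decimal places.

0.029

Mean and variance are known, so Chebyshev's inequality applies.
Chebyshev: P(|Z − μ| ≥ t) ≤ Var(Z)/t².
Bound = 135 / 4624 = 0.0292.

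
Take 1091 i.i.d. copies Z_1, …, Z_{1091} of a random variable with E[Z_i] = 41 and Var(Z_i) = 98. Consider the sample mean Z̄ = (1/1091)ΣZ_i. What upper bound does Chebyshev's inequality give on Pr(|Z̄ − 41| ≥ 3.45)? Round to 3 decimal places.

Var(Z̄) = Var(Z_i)/n = 98/1091 = 0.089826.
Chebyshev: Pr(|Z̄ − 41| ≥ 3.45) ≤ Var(Z̄)/(3.45)² = 98/(1091·3.45²) = 0.0075.

0.008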